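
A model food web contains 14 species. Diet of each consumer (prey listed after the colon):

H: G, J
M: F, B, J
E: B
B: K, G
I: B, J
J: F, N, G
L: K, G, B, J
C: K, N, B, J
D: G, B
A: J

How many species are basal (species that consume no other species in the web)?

Basal species (no prey listed): F, K, N, G.
Count: 4.

4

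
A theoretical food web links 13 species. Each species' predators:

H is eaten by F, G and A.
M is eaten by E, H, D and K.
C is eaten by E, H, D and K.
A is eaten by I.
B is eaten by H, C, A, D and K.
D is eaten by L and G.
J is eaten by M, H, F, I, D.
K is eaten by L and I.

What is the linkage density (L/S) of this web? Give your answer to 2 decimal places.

L/S = 2.00

There are L = 26 links among S = 13 species.
L/S = 26/13 = 2.0000 ≈ 2.00.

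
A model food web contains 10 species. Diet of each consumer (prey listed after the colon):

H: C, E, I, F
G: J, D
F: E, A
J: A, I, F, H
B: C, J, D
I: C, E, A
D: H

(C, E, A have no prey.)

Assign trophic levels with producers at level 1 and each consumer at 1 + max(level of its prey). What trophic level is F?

Trophic level 2

E is a producer → level 1.
F eats E (level 1); other prey at levels: A 1 → level 2.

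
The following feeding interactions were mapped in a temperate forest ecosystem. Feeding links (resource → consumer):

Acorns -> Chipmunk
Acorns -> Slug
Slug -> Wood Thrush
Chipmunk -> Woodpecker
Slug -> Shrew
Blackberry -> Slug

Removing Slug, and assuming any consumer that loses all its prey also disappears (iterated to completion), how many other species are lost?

2

Remove Slug.
Round 1: Wood Thrush (all prey gone), Shrew (all prey gone) → extinct.
No further losses. Total secondary extinctions: 2.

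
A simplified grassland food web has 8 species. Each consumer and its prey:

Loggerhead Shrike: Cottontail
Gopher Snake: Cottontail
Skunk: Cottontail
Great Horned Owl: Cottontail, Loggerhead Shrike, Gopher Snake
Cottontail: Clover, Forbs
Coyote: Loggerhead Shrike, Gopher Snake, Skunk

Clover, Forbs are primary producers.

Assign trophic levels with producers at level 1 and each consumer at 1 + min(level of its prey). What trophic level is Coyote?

Clover is a producer → level 1.
Cottontail eats Clover → level 2.
Loggerhead Shrike eats Cottontail → level 3.
Coyote eats Loggerhead Shrike → level 4.
No prey of Coyote is below level 3, so 4 is the minimum.

Trophic level 4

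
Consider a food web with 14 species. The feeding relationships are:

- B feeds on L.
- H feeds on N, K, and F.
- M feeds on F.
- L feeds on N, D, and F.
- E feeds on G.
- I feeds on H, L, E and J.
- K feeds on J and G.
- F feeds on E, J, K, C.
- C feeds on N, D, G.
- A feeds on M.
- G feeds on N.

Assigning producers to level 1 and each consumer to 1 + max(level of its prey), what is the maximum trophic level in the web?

Producers (level 1): N, D, J.
N → G → K → F → L → B gives B level 6.
No species has a prey at level 6, so no species reaches level 7.

6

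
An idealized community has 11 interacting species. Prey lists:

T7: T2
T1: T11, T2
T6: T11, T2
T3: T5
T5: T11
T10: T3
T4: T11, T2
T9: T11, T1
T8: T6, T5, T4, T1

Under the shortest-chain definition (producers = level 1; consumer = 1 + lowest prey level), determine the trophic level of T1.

Trophic level 2

T11 is a producer → level 1.
T1 eats T11 → level 2.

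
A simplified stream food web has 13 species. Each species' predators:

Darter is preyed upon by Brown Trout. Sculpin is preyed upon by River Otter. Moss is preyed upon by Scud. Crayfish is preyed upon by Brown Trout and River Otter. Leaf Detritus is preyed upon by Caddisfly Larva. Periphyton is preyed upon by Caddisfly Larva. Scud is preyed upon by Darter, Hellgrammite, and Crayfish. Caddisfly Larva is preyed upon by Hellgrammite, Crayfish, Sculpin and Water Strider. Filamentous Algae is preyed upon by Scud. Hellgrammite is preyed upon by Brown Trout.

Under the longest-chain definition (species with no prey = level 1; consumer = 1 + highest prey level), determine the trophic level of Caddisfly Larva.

Trophic level 2

Periphyton has no prey (basal) → level 1.
Caddisfly Larva eats Periphyton (level 1); other prey at levels: Leaf Detritus 1 → level 2.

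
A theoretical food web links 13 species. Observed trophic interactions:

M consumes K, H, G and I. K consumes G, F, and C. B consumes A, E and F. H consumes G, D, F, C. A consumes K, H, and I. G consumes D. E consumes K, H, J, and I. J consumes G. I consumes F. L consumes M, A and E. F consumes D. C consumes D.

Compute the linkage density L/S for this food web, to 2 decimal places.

There are L = 29 links among S = 13 species.
L/S = 29/13 = 2.2308 ≈ 2.23.

L/S = 2.23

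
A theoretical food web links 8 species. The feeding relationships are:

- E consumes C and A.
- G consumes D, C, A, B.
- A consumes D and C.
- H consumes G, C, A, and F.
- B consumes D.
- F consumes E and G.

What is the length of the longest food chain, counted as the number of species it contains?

One longest chain: D → B → G → F → H.
It has 5 species and 4 links.

5 species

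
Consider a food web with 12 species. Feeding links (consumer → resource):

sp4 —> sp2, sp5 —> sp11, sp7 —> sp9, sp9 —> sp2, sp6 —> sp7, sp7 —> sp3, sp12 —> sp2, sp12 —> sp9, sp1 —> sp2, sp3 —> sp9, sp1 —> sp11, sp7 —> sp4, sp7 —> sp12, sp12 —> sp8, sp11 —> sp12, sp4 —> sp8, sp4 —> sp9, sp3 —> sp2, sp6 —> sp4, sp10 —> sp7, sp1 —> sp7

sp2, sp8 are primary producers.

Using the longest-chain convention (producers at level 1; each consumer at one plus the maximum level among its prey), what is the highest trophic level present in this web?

Producers (level 1): sp2, sp8.
sp2 → sp9 → sp12 → sp7 → sp1 gives sp1 level 5.
No species has a prey at level 5, so no species reaches level 6.

5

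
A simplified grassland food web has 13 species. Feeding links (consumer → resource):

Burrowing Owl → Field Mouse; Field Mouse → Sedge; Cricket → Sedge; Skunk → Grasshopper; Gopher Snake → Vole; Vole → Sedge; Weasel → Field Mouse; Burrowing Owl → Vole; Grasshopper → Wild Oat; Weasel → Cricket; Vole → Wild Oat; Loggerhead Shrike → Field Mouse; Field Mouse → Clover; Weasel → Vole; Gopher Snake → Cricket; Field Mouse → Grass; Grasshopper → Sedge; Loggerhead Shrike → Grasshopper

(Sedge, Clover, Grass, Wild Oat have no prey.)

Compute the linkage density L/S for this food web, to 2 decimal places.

There are L = 18 links among S = 13 species.
L/S = 18/13 = 1.3846 ≈ 1.38.

L/S = 1.38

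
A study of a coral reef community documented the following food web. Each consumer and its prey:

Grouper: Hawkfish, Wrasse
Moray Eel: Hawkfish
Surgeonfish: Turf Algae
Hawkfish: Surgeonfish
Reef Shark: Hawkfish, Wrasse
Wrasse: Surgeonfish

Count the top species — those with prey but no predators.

3

Top species (has prey, but nothing eats it): Reef Shark, Moray Eel, Grouper.
Count: 3.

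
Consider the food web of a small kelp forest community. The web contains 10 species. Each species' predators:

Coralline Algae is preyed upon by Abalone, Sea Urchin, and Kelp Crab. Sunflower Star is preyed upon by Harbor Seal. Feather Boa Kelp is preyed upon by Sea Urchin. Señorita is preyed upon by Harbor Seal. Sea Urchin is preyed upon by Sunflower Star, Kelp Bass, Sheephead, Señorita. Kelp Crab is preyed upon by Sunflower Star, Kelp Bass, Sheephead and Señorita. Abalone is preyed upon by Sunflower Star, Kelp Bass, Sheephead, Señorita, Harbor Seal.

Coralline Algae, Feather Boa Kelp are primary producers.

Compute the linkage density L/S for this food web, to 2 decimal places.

L/S = 1.90

There are L = 19 links among S = 10 species.
L/S = 19/10 = 1.9000 ≈ 1.90.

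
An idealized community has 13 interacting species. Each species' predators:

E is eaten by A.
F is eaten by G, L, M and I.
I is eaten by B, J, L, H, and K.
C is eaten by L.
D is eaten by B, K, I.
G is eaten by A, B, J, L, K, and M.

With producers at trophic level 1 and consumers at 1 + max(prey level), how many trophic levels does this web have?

3

Producers (level 1): C, D, F, E.
D → I → B gives B level 3.
No species has a prey at level 3, so no species reaches level 4.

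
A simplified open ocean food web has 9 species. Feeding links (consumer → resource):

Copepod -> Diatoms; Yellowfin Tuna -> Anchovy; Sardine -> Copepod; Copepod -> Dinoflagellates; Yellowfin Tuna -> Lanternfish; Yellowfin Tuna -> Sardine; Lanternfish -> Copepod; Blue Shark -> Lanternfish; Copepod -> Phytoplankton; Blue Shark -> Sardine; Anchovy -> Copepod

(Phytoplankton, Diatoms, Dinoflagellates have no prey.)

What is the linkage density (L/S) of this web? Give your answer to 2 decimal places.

L/S = 1.22

There are L = 11 links among S = 9 species.
L/S = 11/9 = 1.2222 ≈ 1.22.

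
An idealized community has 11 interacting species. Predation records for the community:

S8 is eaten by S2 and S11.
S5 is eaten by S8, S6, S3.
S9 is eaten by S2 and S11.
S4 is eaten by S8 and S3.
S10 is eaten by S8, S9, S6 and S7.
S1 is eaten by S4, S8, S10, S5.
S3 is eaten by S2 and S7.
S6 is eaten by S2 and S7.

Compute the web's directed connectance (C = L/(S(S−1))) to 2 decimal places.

The web has S = 11 species and L = 21 feeding links.
C = L / (S(S−1)) = 21 / 110 = 0.1909 ≈ 0.19.

C = 0.19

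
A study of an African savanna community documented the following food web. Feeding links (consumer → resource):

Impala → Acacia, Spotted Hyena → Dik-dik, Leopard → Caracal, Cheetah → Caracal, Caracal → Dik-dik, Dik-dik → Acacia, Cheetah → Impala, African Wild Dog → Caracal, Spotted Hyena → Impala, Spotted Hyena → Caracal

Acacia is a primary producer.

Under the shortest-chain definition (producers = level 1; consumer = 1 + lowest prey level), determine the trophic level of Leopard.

Trophic level 4

Acacia is a producer → level 1.
Dik-dik eats Acacia → level 2.
Caracal eats Dik-dik → level 3.
Leopard eats Caracal → level 4.
No prey of Leopard is below level 3, so 4 is the minimum.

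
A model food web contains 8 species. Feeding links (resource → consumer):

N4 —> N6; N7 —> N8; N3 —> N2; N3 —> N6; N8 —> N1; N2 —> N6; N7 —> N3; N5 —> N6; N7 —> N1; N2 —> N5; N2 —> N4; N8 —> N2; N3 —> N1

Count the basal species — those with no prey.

1

Basal species (no prey listed): N7.
Count: 1.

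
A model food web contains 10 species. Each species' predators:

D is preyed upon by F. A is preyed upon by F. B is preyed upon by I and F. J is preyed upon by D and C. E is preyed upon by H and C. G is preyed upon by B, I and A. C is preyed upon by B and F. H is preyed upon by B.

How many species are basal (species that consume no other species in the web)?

3

Basal species (no prey listed): G, E, J.
Count: 3.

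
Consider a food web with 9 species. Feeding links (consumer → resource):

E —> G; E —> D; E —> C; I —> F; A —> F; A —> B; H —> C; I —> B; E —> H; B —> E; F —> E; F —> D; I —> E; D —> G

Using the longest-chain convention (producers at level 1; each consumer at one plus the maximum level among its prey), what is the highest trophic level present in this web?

5

Producers (level 1): G, C.
C → H → E → B → I gives I level 5.
No species has a prey at level 5, so no species reaches level 6.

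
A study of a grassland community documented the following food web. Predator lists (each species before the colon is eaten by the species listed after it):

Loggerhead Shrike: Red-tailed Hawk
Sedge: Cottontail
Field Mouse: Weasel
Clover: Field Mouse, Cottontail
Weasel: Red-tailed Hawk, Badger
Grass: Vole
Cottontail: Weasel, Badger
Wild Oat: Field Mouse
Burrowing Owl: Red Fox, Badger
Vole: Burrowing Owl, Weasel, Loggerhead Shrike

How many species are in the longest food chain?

One longest chain: Grass → Vole → Weasel → Red-tailed Hawk.
It has 4 species and 3 links.

4 species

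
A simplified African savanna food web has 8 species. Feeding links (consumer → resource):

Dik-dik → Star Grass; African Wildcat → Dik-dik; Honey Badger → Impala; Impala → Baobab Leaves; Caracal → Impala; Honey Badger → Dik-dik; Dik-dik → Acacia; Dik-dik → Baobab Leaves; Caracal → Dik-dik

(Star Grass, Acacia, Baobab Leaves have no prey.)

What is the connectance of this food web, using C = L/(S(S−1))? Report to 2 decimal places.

C = 0.16

The web has S = 8 species and L = 9 feeding links.
C = L / (S(S−1)) = 9 / 56 = 0.1607 ≈ 0.16.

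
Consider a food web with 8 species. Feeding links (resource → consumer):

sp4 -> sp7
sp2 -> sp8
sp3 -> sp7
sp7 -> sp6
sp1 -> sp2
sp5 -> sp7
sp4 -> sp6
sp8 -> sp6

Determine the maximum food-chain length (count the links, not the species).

3 links

One longest chain: sp1 → sp2 → sp8 → sp6.
It has 4 species and 3 links.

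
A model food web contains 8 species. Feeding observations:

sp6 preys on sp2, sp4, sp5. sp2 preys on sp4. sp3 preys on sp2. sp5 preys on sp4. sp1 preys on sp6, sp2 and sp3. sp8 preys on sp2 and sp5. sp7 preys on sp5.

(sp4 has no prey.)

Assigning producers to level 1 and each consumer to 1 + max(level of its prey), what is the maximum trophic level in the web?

Producers (level 1): sp4.
sp4 → sp2 → sp3 → sp1 gives sp1 level 4.
No species has a prey at level 4, so no species reaches level 5.

4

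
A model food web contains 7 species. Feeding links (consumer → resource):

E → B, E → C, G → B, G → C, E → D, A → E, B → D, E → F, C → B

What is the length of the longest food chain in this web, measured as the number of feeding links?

4 links

One longest chain: D → B → C → E → A.
It has 5 species and 4 links.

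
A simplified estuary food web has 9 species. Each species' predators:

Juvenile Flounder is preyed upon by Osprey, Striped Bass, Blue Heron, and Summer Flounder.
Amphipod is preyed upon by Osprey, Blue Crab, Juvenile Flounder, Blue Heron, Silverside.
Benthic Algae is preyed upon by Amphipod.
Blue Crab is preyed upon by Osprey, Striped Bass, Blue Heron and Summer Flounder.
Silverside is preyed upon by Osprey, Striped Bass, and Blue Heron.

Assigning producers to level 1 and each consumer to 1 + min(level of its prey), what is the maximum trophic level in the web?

Producers (level 1): Benthic Algae.
Following each consumer down to its lowest-level prey: Benthic Algae → Amphipod → Juvenile Flounder → Summer Flounder (levels 1 through 4).
All prey of Summer Flounder (Juvenile Flounder 3, Blue Crab 3) are at level 3 or above, so Summer Flounder is at level 1 + 3 = 4.
Every consumer has at least one prey at level 3 or below, so none exceeds level 4.

4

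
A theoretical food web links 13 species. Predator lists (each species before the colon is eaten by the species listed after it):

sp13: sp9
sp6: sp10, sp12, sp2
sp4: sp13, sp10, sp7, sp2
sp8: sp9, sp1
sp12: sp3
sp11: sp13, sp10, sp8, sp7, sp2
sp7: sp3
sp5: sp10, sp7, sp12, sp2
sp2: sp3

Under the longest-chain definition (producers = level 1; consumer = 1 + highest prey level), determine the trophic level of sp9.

sp4 is a producer → level 1.
sp13 eats sp4 (level 1); other prey at levels: sp11 1 → level 2.
sp9 eats sp13 (level 2); other prey at levels: sp8 2 → level 3.

Trophic level 3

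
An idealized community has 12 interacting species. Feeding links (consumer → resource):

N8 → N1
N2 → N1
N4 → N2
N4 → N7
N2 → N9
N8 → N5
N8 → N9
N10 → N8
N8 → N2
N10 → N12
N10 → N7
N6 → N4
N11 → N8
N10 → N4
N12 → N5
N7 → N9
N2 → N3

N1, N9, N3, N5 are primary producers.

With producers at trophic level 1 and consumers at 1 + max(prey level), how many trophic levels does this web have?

4

Producers (level 1): N1, N9, N3, N5.
N1 → N2 → N8 → N10 gives N10 level 4.
No species has a prey at level 4, so no species reaches level 5.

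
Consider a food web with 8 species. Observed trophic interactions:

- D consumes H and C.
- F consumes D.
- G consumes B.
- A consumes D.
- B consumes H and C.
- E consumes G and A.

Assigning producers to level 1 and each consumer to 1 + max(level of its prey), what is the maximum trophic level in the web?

4

Producers (level 1): H, C.
H → B → G → E gives E level 4.
No species has a prey at level 4, so no species reaches level 5.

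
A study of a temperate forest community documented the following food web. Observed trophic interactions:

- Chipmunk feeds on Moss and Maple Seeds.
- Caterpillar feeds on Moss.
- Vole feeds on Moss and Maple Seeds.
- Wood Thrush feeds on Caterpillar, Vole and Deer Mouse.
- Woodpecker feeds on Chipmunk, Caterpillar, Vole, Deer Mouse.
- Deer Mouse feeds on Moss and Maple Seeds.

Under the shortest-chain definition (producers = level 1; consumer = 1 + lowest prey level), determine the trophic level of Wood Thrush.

Moss is a producer → level 1.
Deer Mouse eats Moss → level 2.
Wood Thrush eats Deer Mouse → level 3.
No prey of Wood Thrush is below level 2, so 3 is the minimum.

Trophic level 3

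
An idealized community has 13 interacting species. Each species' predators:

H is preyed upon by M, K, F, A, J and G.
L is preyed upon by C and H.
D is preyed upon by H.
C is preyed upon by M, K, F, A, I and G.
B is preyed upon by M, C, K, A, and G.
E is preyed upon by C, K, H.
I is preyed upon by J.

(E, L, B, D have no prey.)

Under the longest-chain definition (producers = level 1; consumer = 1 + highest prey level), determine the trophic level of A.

Trophic level 3

E is a producer → level 1.
H eats E (level 1); other prey at levels: L 1, D 1 → level 2.
A eats H (level 2); other prey at levels: B 1, C 2 → level 3.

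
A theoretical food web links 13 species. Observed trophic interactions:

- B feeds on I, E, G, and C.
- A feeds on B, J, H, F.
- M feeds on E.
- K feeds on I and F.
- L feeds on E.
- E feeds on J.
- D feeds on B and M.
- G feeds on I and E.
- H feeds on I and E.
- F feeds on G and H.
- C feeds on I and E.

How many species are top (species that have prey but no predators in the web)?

4

Top species (has prey, but nothing eats it): L, D, K, A.
Count: 4.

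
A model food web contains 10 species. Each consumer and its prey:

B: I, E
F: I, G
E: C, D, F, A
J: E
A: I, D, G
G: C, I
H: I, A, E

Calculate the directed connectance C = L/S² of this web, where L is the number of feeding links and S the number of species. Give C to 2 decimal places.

C = 0.17

The web has S = 10 species and L = 17 feeding links.
C = L / S² = 17 / 100 = 0.1700 ≈ 0.17.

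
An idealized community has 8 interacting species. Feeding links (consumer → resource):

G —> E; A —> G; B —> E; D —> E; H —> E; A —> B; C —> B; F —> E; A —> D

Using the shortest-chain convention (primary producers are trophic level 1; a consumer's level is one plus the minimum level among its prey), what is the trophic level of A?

E is a producer → level 1.
D eats E → level 2.
A eats D → level 3.
No prey of A is below level 2, so 3 is the minimum.

Trophic level 3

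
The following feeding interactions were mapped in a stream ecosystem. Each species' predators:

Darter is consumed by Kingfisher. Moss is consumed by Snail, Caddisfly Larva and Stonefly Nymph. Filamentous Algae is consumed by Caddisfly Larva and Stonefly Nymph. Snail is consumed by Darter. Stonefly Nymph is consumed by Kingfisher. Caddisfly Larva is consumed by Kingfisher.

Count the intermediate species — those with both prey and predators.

Intermediate species (has both prey and predators): Snail, Stonefly Nymph, Caddisfly Larva, Darter.
Count: 4.

4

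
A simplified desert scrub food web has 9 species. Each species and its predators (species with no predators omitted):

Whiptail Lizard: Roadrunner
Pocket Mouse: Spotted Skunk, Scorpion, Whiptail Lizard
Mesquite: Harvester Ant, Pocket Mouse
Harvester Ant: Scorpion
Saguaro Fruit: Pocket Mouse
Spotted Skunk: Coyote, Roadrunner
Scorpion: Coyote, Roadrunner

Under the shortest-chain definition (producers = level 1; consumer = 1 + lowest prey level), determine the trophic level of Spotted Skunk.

Trophic level 3

Mesquite is a producer → level 1.
Pocket Mouse eats Mesquite → level 2.
Spotted Skunk eats Pocket Mouse → level 3.
No prey of Spotted Skunk is below level 2, so 3 is the minimum.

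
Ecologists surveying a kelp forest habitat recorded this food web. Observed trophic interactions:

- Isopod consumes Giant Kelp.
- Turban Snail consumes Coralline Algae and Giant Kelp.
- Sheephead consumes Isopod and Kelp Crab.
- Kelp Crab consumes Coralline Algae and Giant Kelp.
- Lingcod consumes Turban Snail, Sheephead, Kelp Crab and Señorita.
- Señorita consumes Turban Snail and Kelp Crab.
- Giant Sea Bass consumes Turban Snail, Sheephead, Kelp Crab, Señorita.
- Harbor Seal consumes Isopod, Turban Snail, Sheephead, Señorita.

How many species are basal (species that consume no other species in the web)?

Basal species (no prey listed): Giant Kelp, Coralline Algae.
Count: 2.

2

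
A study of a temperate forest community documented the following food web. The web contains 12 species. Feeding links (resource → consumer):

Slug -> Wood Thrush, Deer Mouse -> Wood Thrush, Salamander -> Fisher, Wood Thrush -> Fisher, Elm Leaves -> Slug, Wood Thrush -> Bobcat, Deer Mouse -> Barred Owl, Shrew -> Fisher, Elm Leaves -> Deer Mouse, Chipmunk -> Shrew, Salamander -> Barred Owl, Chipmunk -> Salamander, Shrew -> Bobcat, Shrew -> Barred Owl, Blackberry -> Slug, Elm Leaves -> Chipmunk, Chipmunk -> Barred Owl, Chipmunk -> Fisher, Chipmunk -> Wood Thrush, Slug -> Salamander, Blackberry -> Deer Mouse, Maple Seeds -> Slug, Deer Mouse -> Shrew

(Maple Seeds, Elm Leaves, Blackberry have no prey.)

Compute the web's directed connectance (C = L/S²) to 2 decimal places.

C = 0.16

The web has S = 12 species and L = 23 feeding links.
C = L / S² = 23 / 144 = 0.1597 ≈ 0.16.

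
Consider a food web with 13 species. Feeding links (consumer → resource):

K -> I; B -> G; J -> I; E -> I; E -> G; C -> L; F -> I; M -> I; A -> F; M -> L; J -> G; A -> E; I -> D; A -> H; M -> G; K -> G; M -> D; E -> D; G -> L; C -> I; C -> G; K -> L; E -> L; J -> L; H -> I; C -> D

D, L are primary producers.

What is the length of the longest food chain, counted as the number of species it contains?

One longest chain: D → I → F → A.
It has 4 species and 3 links.

4 species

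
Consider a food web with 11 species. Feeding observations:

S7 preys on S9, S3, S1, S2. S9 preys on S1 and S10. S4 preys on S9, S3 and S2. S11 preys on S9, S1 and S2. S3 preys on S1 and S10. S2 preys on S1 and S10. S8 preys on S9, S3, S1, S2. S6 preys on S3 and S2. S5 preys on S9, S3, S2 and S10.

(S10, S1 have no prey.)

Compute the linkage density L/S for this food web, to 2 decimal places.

There are L = 26 links among S = 11 species.
L/S = 26/11 = 2.3636 ≈ 2.36.

L/S = 2.36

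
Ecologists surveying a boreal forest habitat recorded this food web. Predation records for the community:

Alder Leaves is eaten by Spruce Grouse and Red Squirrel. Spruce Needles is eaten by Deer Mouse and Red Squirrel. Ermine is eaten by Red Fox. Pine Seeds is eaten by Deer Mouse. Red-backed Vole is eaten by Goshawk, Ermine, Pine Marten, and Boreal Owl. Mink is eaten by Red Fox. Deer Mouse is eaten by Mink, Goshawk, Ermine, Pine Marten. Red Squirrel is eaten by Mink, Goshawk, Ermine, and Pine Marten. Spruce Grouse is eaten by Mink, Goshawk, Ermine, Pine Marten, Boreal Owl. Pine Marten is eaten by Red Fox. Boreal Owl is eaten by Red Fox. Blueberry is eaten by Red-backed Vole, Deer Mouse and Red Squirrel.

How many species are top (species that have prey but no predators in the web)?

2

Top species (has prey, but nothing eats it): Goshawk, Red Fox.
Count: 2.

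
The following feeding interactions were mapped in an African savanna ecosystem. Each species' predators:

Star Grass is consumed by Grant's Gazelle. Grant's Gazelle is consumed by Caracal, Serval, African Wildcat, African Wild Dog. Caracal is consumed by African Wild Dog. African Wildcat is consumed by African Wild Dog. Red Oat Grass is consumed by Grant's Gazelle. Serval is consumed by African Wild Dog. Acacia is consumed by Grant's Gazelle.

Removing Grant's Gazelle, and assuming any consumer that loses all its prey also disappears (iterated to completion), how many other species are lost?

4

Remove Grant's Gazelle.
Round 1: African Wildcat (all prey gone), Serval (all prey gone), Caracal (all prey gone) → extinct.
Round 2: African Wild Dog (all prey gone) → extinct.
No further losses. Total secondary extinctions: 4.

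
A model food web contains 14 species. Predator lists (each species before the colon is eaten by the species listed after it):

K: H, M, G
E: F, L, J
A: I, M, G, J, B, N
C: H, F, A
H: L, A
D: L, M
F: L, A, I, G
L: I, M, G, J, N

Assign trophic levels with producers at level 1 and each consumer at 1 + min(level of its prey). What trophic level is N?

Trophic level 3

D is a producer → level 1.
L eats D → level 2.
N eats L → level 3.
No prey of N is below level 2, so 3 is the minimum.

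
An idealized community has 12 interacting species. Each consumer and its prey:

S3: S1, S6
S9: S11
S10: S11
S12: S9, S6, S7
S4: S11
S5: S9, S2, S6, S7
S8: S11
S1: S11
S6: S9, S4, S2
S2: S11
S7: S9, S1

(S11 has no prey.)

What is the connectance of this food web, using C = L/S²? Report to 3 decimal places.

C = 0.139

The web has S = 12 species and L = 20 feeding links.
C = L / S² = 20 / 144 = 0.1389 ≈ 0.139.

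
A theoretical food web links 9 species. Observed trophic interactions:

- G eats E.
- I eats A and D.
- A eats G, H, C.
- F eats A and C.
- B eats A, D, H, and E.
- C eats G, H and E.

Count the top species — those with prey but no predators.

3

Top species (has prey, but nothing eats it): F, I, B.
Count: 3.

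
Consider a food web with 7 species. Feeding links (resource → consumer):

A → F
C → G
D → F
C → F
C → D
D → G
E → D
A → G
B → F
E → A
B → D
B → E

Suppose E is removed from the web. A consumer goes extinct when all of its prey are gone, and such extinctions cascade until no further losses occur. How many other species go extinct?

Remove E.
Round 1: A (all prey gone) → extinct.
No further losses. Total secondary extinctions: 1.

1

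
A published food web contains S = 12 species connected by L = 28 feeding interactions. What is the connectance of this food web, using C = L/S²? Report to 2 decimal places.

The web has S = 12 species and L = 28 feeding links.
C = L / S² = 28 / 144 = 0.1944 ≈ 0.19.

C = 0.19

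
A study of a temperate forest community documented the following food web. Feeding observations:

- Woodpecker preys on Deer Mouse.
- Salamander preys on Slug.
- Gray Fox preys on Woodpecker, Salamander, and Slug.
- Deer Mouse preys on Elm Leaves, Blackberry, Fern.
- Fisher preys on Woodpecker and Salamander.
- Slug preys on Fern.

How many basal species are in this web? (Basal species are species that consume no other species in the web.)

3

Basal species (no prey listed): Fern, Blackberry, Elm Leaves.
Count: 3.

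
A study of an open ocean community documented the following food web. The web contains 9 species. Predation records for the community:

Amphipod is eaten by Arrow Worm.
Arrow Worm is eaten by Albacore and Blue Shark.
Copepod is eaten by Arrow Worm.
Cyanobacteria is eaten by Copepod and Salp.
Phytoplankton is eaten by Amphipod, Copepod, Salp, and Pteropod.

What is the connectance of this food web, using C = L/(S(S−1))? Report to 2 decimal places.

The web has S = 9 species and L = 10 feeding links.
C = L / (S(S−1)) = 10 / 72 = 0.1389 ≈ 0.14.

C = 0.14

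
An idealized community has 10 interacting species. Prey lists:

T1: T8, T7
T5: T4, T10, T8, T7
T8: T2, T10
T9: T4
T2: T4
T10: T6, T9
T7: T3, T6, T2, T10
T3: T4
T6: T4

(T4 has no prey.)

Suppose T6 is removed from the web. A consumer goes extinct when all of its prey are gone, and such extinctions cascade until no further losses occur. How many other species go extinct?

0

Remove T6.
Every predator of it retains at least one other prey: T10 still has T9; T7 still has T3, T2, T10.
No consumer loses all prey, so no secondary extinctions occur.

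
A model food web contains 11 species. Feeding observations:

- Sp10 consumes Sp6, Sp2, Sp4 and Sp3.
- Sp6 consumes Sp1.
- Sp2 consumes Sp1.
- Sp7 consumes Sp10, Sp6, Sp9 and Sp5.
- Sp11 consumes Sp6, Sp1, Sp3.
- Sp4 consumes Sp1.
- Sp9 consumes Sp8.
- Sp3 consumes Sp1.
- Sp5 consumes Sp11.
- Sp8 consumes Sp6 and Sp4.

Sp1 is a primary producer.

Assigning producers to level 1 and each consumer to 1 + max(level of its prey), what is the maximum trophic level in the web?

Producers (level 1): Sp1.
Sp1 → Sp3 → Sp11 → Sp5 → Sp7 gives Sp7 level 5.
No species has a prey at level 5, so no species reaches level 6.

5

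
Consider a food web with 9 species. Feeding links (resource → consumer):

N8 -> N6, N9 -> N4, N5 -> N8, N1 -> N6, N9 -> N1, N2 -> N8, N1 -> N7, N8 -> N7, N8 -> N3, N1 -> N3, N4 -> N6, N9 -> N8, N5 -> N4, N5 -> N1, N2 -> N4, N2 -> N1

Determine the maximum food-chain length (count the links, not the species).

One longest chain: N2 → N1 → N7.
It has 3 species and 2 links.

2 links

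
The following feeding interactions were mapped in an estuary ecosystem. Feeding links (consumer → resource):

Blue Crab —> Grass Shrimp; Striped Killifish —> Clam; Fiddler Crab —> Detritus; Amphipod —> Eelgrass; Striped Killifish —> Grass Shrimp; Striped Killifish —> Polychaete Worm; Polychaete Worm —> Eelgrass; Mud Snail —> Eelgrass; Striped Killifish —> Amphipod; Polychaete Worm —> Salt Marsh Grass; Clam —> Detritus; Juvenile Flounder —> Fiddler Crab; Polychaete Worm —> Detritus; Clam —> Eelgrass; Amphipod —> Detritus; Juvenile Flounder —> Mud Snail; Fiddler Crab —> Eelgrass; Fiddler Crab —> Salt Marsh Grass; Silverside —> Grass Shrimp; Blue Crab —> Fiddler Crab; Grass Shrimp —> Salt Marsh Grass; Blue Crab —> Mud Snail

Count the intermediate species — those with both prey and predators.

Intermediate species (has both prey and predators): Mud Snail, Polychaete Worm, Clam, Amphipod, Fiddler Crab, Grass Shrimp.
Count: 6.

6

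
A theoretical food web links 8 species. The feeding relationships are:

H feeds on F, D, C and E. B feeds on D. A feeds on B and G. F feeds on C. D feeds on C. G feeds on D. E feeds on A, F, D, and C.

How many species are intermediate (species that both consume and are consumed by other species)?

6

Intermediate species (has both prey and predators): D, F, G, B, A, E.
Count: 6.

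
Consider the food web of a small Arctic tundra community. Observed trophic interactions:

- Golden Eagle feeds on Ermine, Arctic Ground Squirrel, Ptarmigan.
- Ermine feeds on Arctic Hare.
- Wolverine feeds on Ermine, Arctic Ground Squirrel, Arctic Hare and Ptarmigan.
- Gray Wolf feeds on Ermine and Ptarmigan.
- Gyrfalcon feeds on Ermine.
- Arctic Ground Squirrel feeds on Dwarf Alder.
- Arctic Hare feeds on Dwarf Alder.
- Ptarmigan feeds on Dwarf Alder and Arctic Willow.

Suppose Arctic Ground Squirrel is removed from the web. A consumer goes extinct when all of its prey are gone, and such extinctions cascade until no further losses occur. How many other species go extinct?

Remove Arctic Ground Squirrel.
Every predator of it retains at least one other prey: Wolverine still has Arctic Hare, Ptarmigan, Ermine; Golden Eagle still has Ptarmigan, Ermine.
No consumer loses all prey, so no secondary extinctions occur.

0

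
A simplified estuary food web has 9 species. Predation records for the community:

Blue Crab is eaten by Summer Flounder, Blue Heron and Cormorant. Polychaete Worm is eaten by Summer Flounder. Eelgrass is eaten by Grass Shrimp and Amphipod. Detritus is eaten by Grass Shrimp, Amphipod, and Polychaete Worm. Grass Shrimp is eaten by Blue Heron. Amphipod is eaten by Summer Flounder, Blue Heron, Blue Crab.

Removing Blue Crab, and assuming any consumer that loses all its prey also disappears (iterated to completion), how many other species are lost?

Remove Blue Crab.
Round 1: Cormorant (all prey gone) → extinct.
No further losses. Total secondary extinctions: 1.

1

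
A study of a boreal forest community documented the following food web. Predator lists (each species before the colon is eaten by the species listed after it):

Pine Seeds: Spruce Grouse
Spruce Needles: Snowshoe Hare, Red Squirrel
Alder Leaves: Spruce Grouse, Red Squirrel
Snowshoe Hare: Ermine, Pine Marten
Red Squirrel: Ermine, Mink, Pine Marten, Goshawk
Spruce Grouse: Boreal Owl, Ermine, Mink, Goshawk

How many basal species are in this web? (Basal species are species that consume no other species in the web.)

3

Basal species (no prey listed): Alder Leaves, Spruce Needles, Pine Seeds.
Count: 3.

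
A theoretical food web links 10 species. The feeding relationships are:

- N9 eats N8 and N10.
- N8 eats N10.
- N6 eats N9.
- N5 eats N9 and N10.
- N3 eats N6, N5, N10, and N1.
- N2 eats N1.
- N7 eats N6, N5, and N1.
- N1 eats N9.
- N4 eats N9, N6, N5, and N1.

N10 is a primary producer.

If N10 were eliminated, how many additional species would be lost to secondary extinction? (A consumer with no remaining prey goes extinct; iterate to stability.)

Remove N10.
Round 1: N8 (all prey gone) → extinct.
Round 2: N9 (all prey gone) → extinct.
Round 3: N6 (all prey gone), N1 (all prey gone), N5 (all prey gone) → extinct.
Round 4: N2 (all prey gone), N4 (all prey gone), N7 (all prey gone), N3 (all prey gone) → extinct.
No further losses. Total secondary extinctions: 9.

9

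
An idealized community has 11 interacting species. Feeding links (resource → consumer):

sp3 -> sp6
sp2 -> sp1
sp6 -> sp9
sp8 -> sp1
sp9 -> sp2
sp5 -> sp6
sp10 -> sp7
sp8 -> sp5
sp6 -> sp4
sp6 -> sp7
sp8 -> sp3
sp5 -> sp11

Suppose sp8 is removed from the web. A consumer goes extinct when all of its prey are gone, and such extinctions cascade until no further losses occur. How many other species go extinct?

8

Remove sp8.
Round 1: sp3 (all prey gone), sp5 (all prey gone) → extinct.
Round 2: sp11 (all prey gone), sp6 (all prey gone) → extinct.
Round 3: sp4 (all prey gone), sp9 (all prey gone) → extinct.
Round 4: sp2 (all prey gone) → extinct.
Round 5: sp1 (all prey gone) → extinct.
No further losses. Total secondary extinctions: 8.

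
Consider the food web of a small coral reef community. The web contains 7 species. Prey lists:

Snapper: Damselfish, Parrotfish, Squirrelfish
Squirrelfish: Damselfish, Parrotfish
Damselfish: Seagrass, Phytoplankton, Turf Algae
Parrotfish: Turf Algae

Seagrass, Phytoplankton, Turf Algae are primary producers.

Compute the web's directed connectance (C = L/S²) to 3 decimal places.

The web has S = 7 species and L = 9 feeding links.
C = L / S² = 9 / 49 = 0.1837 ≈ 0.184.

C = 0.184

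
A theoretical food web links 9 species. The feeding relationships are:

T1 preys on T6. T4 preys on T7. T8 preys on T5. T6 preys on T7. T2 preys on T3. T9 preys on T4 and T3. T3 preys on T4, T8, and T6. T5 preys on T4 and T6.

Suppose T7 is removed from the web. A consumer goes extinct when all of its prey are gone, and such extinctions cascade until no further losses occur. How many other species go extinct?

Remove T7.
Round 1: T4 (all prey gone), T6 (all prey gone) → extinct.
Round 2: T1 (all prey gone), T5 (all prey gone) → extinct.
Round 3: T8 (all prey gone) → extinct.
Round 4: T3 (all prey gone) → extinct.
Round 5: T9 (all prey gone), T2 (all prey gone) → extinct.
No further losses. Total secondary extinctions: 8.

8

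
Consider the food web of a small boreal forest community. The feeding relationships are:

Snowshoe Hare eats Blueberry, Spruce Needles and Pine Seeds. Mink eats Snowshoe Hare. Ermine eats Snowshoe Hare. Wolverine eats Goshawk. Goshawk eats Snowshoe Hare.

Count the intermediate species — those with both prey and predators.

Intermediate species (has both prey and predators): Snowshoe Hare, Goshawk.
Count: 2.

2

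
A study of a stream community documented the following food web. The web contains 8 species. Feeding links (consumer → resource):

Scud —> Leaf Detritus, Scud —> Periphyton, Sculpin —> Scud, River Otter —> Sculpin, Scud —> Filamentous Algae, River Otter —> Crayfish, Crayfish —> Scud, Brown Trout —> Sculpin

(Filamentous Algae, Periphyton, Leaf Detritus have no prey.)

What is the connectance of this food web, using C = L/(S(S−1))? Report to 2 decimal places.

C = 0.14

The web has S = 8 species and L = 8 feeding links.
C = L / (S(S−1)) = 8 / 56 = 0.1429 ≈ 0.14.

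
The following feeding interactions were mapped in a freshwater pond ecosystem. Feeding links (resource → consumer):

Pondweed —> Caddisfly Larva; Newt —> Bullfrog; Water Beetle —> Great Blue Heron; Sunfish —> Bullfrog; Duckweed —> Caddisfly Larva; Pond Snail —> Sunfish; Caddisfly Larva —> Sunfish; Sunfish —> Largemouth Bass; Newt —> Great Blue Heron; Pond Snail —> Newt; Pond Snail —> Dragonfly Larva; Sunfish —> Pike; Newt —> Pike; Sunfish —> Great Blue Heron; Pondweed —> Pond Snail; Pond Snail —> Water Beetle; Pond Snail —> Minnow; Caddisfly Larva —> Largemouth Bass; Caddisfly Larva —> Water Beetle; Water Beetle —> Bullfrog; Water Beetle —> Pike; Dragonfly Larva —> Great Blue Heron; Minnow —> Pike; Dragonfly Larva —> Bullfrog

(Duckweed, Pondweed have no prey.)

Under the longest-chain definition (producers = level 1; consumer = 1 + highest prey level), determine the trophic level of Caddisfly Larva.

Duckweed is a producer → level 1.
Caddisfly Larva eats Duckweed (level 1); other prey at levels: Pondweed 1 → level 2.

Trophic level 2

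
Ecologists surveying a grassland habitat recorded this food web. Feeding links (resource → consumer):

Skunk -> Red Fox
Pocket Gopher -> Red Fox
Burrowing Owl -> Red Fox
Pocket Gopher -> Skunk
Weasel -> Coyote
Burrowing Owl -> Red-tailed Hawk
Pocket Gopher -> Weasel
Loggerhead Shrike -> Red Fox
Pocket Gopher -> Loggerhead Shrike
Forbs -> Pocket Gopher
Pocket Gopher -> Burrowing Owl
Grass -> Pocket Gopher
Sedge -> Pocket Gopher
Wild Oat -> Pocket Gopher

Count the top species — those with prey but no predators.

Top species (has prey, but nothing eats it): Red-tailed Hawk, Red Fox, Coyote.
Count: 3.

3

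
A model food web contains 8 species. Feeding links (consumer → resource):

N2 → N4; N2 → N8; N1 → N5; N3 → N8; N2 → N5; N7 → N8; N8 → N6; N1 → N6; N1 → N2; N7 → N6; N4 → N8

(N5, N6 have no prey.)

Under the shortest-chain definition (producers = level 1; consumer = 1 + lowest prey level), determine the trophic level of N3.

N6 is a producer → level 1.
N8 eats N6 → level 2.
N3 eats N8 → level 3.
No prey of N3 is below level 2, so 3 is the minimum.

Trophic level 3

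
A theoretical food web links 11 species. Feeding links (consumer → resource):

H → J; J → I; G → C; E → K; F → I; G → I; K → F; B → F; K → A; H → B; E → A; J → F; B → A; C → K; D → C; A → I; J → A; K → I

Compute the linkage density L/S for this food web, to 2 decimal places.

L/S = 1.64

There are L = 18 links among S = 11 species.
L/S = 18/11 = 1.6364 ≈ 1.64.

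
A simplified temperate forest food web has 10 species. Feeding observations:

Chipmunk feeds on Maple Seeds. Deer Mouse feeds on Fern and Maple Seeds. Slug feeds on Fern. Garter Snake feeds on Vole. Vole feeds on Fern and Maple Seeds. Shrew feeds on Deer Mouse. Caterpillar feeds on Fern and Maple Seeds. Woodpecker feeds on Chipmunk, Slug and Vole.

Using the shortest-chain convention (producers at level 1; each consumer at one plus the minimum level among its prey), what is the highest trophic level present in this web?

3

Producers (level 1): Fern, Maple Seeds.
Following each consumer down to its lowest-level prey: Fern → Deer Mouse → Shrew (levels 1 through 3).
All prey of Shrew (Deer Mouse 2) are at level 2 or above, so Shrew is at level 1 + 2 = 3.
Every consumer has at least one prey at level 2 or below, so none exceeds level 3.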